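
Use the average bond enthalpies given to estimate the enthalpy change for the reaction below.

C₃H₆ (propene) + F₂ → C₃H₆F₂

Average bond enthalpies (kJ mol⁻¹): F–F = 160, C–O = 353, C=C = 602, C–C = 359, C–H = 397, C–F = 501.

ΔH ≈ −599 kJ

Bonds broken (reactants):
  C–C: 1 × 359 = 359
  C–H: 6 × 397 = 2382
  C=C: 1 × 602 = 602
  F–F: 1 × 160 = 160
  Σ(broken) = 3503 kJ
Bonds formed (products):
  C–C: 2 × 359 = 718
  C–F: 2 × 501 = 1002
  C–H: 6 × 397 = 2382
  Σ(formed) = 4102 kJ
ΔH = Σ(broken) − Σ(formed) = 3503 − 4102 = −599 kJ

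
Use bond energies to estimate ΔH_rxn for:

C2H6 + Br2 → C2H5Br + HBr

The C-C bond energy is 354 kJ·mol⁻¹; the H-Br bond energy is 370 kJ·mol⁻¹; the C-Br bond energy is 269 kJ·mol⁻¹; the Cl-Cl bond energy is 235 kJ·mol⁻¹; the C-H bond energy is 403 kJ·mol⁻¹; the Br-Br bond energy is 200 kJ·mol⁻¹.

Bonds broken (reactants):
  Br-Br: 1 × 200 = 200
  C-C: 1 × 354 = 354
  C-H: 6 × 403 = 2418
  Σ(broken) = 2972 kJ
Bonds formed (products):
  C-Br: 1 × 269 = 269
  C-C: 1 × 354 = 354
  C-H: 5 × 403 = 2015
  H-Br: 1 × 370 = 370
  Σ(formed) = 3008 kJ
ΔH = Σ(broken) − Σ(formed) = 2972 − 3008 = −36 kJ

ΔH ≈ −36 kJ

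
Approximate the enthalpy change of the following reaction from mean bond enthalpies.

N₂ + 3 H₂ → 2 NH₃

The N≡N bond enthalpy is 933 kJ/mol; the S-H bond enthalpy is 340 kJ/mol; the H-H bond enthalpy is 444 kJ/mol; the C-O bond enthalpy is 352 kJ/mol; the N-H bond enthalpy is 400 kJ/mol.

Bonds broken (reactants):
  H-H: 3 × 444 = 1332
  N≡N: 1 × 933 = 933
  Σ(broken) = 2265 kJ
Bonds formed (products):
  N-H: 6 × 400 = 2400
  Σ(formed) = 2400 kJ
ΔH = Σ(broken) − Σ(formed) = 2265 − 2400 = −135 kJ

ΔH ≈ −135 kJ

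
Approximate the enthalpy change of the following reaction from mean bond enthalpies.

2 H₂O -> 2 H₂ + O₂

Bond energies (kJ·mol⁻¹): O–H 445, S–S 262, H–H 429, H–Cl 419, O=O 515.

ΔH ≈ +407 kJ

Bonds broken (reactants):
  O–H: 4 × 445 = 1780
  Σ(broken) = 1780 kJ
Bonds formed (products):
  H–H: 2 × 429 = 858
  O=O: 1 × 515 = 515
  Σ(formed) = 1373 kJ
ΔH = Σ(broken) − Σ(formed) = 1780 − 1373 = +407 kJ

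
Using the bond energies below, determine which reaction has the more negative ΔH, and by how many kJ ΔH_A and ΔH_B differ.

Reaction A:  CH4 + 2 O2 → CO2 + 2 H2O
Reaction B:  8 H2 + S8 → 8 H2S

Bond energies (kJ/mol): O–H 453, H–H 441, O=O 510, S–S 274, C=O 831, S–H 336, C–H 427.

Reaction A:
  Bonds broken (reactants):
    C–H: 4 × 427 = 1708
    O=O: 2 × 510 = 1020
    Σ(broken) = 2728 kJ
  Bonds formed (products):
    C=O: 2 × 831 = 1662
    O–H: 4 × 453 = 1812
    Σ(formed) = 3474 kJ
  ΔH_A = 2728 − 3474 = −746 kJ
Reaction B:
  Bonds broken (reactants):
    H–H: 8 × 441 = 3528
    S–S: 8 × 274 = 2192
    Σ(broken) = 5720 kJ
  Bonds formed (products):
    S–H: 16 × 336 = 5376
    Σ(formed) = 5376 kJ
  ΔH_B = 5720 − 5376 = +344 kJ
ΔH_A − ΔH_B = −1090 kJ, so reaction A has the more negative ΔH; |ΔH_A − ΔH_B| = 1090 kJ.

Reaction A, by 1090 kJ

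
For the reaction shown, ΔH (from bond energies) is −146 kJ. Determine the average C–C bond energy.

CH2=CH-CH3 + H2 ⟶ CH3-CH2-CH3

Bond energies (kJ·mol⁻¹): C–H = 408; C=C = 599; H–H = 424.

Let D be the C–C bond energy.
Σ(broken) = 1×D + 6×408 + 1×599 + 1×424 = 3471 + D
Σ(formed) = 2×D + 8×408 = 3264 + 2D
ΔH = Σ(broken) − Σ(formed) = (3471 + D) − (3264 + 2D) = +207 − D
Setting this equal to −146 kJ gives D = 353 kJ/mol.

D(C–C) ≈ 353 kJ/mol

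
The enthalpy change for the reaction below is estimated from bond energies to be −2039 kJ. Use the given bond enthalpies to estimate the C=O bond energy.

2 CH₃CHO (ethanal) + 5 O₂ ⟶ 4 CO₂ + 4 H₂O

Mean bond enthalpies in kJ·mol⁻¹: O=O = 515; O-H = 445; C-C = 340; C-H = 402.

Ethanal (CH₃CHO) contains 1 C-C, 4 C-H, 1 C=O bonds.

D(C=O) ≈ 825 kJ/mol

Let D be the C=O bond energy.
Σ(broken) = 2×340 + 8×402 + 2×D + 5×515 = 6471 + 2D
Σ(formed) = 8×D + 8×445 = 3560 + 8D
ΔH = Σ(broken) − Σ(formed) = (6471 + 2D) − (3560 + 8D) = +2911 − 6D
Setting this equal to −2039 kJ gives 6D = 4950, so D = 825 kJ/mol.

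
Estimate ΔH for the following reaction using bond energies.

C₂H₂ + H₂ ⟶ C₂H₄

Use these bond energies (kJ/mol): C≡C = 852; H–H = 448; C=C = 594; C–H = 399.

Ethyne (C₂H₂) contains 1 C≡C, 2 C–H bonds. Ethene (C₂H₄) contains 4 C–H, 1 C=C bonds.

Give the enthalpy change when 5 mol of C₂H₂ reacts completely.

Bonds broken (reactants):
  C≡C: 1 × 852 = 852
  C–H: 2 × 399 = 798
  H–H: 1 × 448 = 448
  Σ(broken) = 2098 kJ
Bonds formed (products):
  C–H: 4 × 399 = 1596
  C=C: 1 × 594 = 594
  Σ(formed) = 2190 kJ
ΔH = Σ(broken) − Σ(formed) = 2098 − 2190 = −92 kJ
For 5× the reaction as written: 5 × (−92) = −460 kJ

ΔH = −460 kJ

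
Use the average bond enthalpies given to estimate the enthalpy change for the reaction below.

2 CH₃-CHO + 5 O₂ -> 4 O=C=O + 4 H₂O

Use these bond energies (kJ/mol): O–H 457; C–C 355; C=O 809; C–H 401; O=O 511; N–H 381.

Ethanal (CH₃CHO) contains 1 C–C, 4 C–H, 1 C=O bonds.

ΔH ≈ −2037 kJ

Bonds broken (reactants):
  C–C: 2 × 355 = 710
  C–H: 8 × 401 = 3208
  C=O: 2 × 809 = 1618
  O=O: 5 × 511 = 2555
  Σ(broken) = 8091 kJ
Bonds formed (products):
  C=O: 8 × 809 = 6472
  O–H: 8 × 457 = 3656
  Σ(formed) = 10128 kJ
ΔH = Σ(broken) − Σ(formed) = 8091 − 10128 = −2037 kJ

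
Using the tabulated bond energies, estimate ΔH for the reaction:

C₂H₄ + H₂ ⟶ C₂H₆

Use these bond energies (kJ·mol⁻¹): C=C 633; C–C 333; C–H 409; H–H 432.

Bonds broken (reactants):
  C–H: 4 × 409 = 1636
  C=C: 1 × 633 = 633
  H–H: 1 × 432 = 432
  Σ(broken) = 2701 kJ
Bonds formed (products):
  C–C: 1 × 333 = 333
  C–H: 6 × 409 = 2454
  Σ(formed) = 2787 kJ
ΔH = Σ(broken) − Σ(formed) = 2701 − 2787 = −86 kJ

ΔH ≈ −86 kJ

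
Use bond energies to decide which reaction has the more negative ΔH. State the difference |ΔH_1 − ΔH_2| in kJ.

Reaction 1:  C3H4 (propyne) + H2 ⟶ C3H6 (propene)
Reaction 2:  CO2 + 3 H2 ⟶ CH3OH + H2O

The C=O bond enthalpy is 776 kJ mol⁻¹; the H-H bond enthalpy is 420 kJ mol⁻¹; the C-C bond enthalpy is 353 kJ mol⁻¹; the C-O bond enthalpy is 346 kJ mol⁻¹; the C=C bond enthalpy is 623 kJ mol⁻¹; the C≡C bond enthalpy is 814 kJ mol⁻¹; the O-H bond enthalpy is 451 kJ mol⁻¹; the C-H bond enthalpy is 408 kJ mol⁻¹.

Reaction 1:
  Bonds broken (reactants):
    C≡C: 1 × 814 = 814
    C-C: 1 × 353 = 353
    C-H: 4 × 408 = 1632
    H-H: 1 × 420 = 420
    Σ(broken) = 3219 kJ
  Bonds formed (products):
    C-C: 1 × 353 = 353
    C-H: 6 × 408 = 2448
    C=C: 1 × 623 = 623
    Σ(formed) = 3424 kJ
  ΔH_1 = 3219 − 3424 = −205 kJ
Reaction 2:
  Bonds broken (reactants):
    C=O: 2 × 776 = 1552
    H-H: 3 × 420 = 1260
    Σ(broken) = 2812 kJ
  Bonds formed (products):
    C-H: 3 × 408 = 1224
    C-O: 1 × 346 = 346
    O-H: 3 × 451 = 1353
    Σ(formed) = 2923 kJ
  ΔH_2 = 2812 − 2923 = −111 kJ
ΔH_1 − ΔH_2 = −94 kJ, so reaction 1 has the more negative ΔH; |ΔH_1 − ΔH_2| = 94 kJ.

Reaction 1, by 94 kJ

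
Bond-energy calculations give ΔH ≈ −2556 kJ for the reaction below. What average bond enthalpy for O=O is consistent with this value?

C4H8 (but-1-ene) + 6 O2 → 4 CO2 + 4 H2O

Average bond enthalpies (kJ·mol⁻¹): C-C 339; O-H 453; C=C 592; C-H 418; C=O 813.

D(O=O) ≈ 493 kJ/mol

Let D be the O=O bond energy.
Σ(broken) = 2×339 + 8×418 + 1×592 + 6×D = 4614 + 6D
Σ(formed) = 8×813 + 8×453 = 10128
ΔH = Σ(broken) − Σ(formed) = (4614 + 6D) − (10128) = −5514 + 6D
Setting this equal to −2556 kJ gives 6D = 2958, so D = 493 kJ/mol.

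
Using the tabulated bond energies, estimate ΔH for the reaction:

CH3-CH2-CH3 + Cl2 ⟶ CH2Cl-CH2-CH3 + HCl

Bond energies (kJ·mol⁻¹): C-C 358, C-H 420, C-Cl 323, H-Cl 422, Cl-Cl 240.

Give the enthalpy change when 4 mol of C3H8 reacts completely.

Bonds broken (reactants):
  C-C: 2 × 358 = 716
  C-H: 8 × 420 = 3360
  Cl-Cl: 1 × 240 = 240
  Σ(broken) = 4316 kJ
Bonds formed (products):
  C-C: 2 × 358 = 716
  C-Cl: 1 × 323 = 323
  C-H: 7 × 420 = 2940
  H-Cl: 1 × 422 = 422
  Σ(formed) = 4401 kJ
ΔH = Σ(broken) − Σ(formed) = 4316 − 4401 = −85 kJ
For 4× the reaction as written: 4 × (−85) = −340 kJ

ΔH = −340 kJ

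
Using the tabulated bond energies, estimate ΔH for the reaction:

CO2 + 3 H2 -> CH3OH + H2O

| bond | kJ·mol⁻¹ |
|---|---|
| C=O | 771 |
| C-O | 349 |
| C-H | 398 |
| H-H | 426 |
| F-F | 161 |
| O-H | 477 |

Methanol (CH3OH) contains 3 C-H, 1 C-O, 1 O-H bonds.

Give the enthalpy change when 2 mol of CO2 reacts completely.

Bonds broken (reactants):
  C=O: 2 × 771 = 1542
  H-H: 3 × 426 = 1278
  Σ(broken) = 2820 kJ
Bonds formed (products):
  C-H: 3 × 398 = 1194
  C-O: 1 × 349 = 349
  O-H: 3 × 477 = 1431
  Σ(formed) = 2974 kJ
ΔH = Σ(broken) − Σ(formed) = 2820 − 2974 = −154 kJ
For 2× the reaction as written: 2 × (−154) = −308 kJ

ΔH = −308 kJ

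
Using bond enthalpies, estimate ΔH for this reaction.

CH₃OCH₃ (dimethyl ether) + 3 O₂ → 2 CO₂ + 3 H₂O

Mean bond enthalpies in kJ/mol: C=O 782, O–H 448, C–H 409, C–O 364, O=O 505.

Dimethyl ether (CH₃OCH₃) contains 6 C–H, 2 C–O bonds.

Bonds broken (reactants):
  C–H: 6 × 409 = 2454
  C–O: 2 × 364 = 728
  O=O: 3 × 505 = 1515
  Σ(broken) = 4697 kJ
Bonds formed (products):
  C=O: 4 × 782 = 3128
  O–H: 6 × 448 = 2688
  Σ(formed) = 5816 kJ
ΔH = Σ(broken) − Σ(formed) = 4697 − 5816 = −1119 kJ

ΔH ≈ −1119 kJ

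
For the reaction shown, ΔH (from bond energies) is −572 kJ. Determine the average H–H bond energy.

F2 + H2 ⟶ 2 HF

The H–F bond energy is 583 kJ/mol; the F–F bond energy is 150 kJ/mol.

D(H–H) ≈ 444 kJ/mol

Let D be the H–H bond energy.
Σ(broken) = 1×150 + 1×D = 150 + D
Σ(formed) = 2×583 = 1166
ΔH = Σ(broken) − Σ(formed) = (150 + D) − (1166) = −1016 + D
Setting this equal to −572 kJ gives D = 444 kJ/mol.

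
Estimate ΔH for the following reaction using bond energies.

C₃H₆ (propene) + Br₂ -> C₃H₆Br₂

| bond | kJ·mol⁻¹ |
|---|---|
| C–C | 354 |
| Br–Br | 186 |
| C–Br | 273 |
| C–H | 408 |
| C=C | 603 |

Bonds broken (reactants):
  Br–Br: 1 × 186 = 186
  C–C: 1 × 354 = 354
  C–H: 6 × 408 = 2448
  C=C: 1 × 603 = 603
  Σ(broken) = 3591 kJ
Bonds formed (products):
  C–Br: 2 × 273 = 546
  C–C: 2 × 354 = 708
  C–H: 6 × 408 = 2448
  Σ(formed) = 3702 kJ
ΔH = Σ(broken) − Σ(formed) = 3591 − 3702 = −111 kJ

ΔH ≈ −111 kJ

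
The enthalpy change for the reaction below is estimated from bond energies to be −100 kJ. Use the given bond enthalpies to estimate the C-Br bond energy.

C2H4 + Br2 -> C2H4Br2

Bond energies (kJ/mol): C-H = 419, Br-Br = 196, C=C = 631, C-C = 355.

D(C-Br) ≈ 286 kJ/mol

Let D be the C-Br bond energy.
Σ(broken) = 1×196 + 4×419 + 1×631 = 2503
Σ(formed) = 2×D + 1×355 + 4×419 = 2031 + 2D
ΔH = Σ(broken) − Σ(formed) = (2503) − (2031 + 2D) = +472 − 2D
Setting this equal to −100 kJ gives 2D = 572, so D = 286 kJ/mol.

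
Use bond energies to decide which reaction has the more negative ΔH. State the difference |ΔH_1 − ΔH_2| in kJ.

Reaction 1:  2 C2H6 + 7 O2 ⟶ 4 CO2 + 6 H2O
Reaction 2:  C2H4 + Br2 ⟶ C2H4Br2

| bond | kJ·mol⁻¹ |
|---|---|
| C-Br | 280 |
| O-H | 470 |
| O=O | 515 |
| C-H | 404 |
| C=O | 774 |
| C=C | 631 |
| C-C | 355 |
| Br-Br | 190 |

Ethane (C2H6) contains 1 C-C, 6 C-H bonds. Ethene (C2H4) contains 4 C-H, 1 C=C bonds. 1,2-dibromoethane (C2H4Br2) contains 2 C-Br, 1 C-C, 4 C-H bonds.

Reaction 1:
  Bonds broken (reactants):
    C-C: 2 × 355 = 710
    C-H: 12 × 404 = 4848
    O=O: 7 × 515 = 3605
    Σ(broken) = 9163 kJ
  Bonds formed (products):
    C=O: 8 × 774 = 6192
    O-H: 12 × 470 = 5640
    Σ(formed) = 11832 kJ
  ΔH_1 = 9163 − 11832 = −2669 kJ
Reaction 2:
  Bonds broken (reactants):
    Br-Br: 1 × 190 = 190
    C-H: 4 × 404 = 1616
    C=C: 1 × 631 = 631
    Σ(broken) = 2437 kJ
  Bonds formed (products):
    C-Br: 2 × 280 = 560
    C-C: 1 × 355 = 355
    C-H: 4 × 404 = 1616
    Σ(formed) = 2531 kJ
  ΔH_2 = 2437 − 2531 = −94 kJ
ΔH_1 − ΔH_2 = −2575 kJ, so reaction 1 has the more negative ΔH; |ΔH_1 − ΔH_2| = 2575 kJ.

Reaction 1, by 2575 kJ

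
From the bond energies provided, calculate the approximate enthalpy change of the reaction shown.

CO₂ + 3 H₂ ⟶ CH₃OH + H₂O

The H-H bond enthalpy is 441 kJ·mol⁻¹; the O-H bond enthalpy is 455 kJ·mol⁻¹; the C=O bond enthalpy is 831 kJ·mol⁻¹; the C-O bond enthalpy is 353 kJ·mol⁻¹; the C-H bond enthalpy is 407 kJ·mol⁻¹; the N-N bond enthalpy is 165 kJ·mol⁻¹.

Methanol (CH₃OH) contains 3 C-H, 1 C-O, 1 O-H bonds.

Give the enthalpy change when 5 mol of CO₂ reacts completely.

Bonds broken (reactants):
  C=O: 2 × 831 = 1662
  H-H: 3 × 441 = 1323
  Σ(broken) = 2985 kJ
Bonds formed (products):
  C-H: 3 × 407 = 1221
  C-O: 1 × 353 = 353
  O-H: 3 × 455 = 1365
  Σ(formed) = 2939 kJ
ΔH = Σ(broken) − Σ(formed) = 2985 − 2939 = +46 kJ
For 5× the reaction as written: 5 × (+46) = +230 kJ

ΔH = +230 kJ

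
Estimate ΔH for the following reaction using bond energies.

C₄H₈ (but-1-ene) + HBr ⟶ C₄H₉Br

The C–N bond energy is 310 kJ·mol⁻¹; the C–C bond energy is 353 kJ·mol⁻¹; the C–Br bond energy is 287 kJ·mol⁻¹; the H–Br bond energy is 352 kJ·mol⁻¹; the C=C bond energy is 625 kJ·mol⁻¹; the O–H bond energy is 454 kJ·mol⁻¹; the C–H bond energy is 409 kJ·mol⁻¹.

ΔH ≈ −72 kJ

Bonds broken (reactants):
  C–C: 2 × 353 = 706
  C–H: 8 × 409 = 3272
  C=C: 1 × 625 = 625
  H–Br: 1 × 352 = 352
  Σ(broken) = 4955 kJ
Bonds formed (products):
  C–Br: 1 × 287 = 287
  C–C: 3 × 353 = 1059
  C–H: 9 × 409 = 3681
  Σ(formed) = 5027 kJ
ΔH = Σ(broken) − Σ(formed) = 4955 − 5027 = −72 kJ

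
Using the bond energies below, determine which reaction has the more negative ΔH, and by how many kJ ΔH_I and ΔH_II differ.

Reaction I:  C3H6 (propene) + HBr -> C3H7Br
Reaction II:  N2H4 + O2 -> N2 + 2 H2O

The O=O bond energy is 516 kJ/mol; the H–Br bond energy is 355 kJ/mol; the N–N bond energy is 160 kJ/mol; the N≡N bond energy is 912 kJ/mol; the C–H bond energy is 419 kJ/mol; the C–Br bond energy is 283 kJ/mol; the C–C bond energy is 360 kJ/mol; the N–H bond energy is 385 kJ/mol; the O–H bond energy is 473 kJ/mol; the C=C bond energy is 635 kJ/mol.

Reaction I:
  Bonds broken (reactants):
    C–C: 1 × 360 = 360
    C–H: 6 × 419 = 2514
    C=C: 1 × 635 = 635
    H–Br: 1 × 355 = 355
    Σ(broken) = 3864 kJ
  Bonds formed (products):
    C–Br: 1 × 283 = 283
    C–C: 2 × 360 = 720
    C–H: 7 × 419 = 2933
    Σ(formed) = 3936 kJ
  ΔH_I = 3864 − 3936 = −72 kJ
Reaction II:
  Bonds broken (reactants):
    N–H: 4 × 385 = 1540
    N–N: 1 × 160 = 160
    O=O: 1 × 516 = 516
    Σ(broken) = 2216 kJ
  Bonds formed (products):
    N≡N: 1 × 912 = 912
    O–H: 4 × 473 = 1892
    Σ(formed) = 2804 kJ
  ΔH_II = 2216 − 2804 = −588 kJ
ΔH_I − ΔH_II = +516 kJ, so reaction II has the more negative ΔH; |ΔH_I − ΔH_II| = 516 kJ.

Reaction II, by 516 kJ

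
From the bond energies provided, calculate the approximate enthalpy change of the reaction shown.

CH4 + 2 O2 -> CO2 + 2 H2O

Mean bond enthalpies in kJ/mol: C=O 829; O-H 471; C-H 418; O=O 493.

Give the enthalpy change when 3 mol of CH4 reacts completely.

Bonds broken (reactants):
  C-H: 4 × 418 = 1672
  O=O: 2 × 493 = 986
  Σ(broken) = 2658 kJ
Bonds formed (products):
  C=O: 2 × 829 = 1658
  O-H: 4 × 471 = 1884
  Σ(formed) = 3542 kJ
ΔH = Σ(broken) − Σ(formed) = 2658 − 3542 = −884 kJ
For 3× the reaction as written: 3 × (−884) = −2652 kJ

ΔH = −2652 kJ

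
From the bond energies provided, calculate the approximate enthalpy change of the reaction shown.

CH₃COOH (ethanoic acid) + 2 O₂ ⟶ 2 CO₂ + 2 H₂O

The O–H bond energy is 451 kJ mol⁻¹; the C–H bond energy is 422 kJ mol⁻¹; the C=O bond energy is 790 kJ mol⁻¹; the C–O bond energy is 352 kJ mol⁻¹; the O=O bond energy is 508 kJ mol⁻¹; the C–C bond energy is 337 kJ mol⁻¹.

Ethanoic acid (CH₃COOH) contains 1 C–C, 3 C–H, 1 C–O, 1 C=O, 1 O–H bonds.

Bonds broken (reactants):
  C–C: 1 × 337 = 337
  C–H: 3 × 422 = 1266
  C–O: 1 × 352 = 352
  C=O: 1 × 790 = 790
  O–H: 1 × 451 = 451
  O=O: 2 × 508 = 1016
  Σ(broken) = 4212 kJ
Bonds formed (products):
  C=O: 4 × 790 = 3160
  O–H: 4 × 451 = 1804
  Σ(formed) = 4964 kJ
ΔH = Σ(broken) − Σ(formed) = 4212 − 4964 = −752 kJ

ΔH ≈ −752 kJ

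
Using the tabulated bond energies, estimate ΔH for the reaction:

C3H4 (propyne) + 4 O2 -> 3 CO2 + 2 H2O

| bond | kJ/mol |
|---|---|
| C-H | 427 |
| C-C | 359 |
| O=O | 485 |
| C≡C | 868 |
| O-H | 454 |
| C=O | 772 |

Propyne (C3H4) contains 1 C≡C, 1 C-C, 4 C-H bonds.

ΔH ≈ −1573 kJ

Bonds broken (reactants):
  C≡C: 1 × 868 = 868
  C-C: 1 × 359 = 359
  C-H: 4 × 427 = 1708
  O=O: 4 × 485 = 1940
  Σ(broken) = 4875 kJ
Bonds formed (products):
  C=O: 6 × 772 = 4632
  O-H: 4 × 454 = 1816
  Σ(formed) = 6448 kJ
ΔH = Σ(broken) − Σ(formed) = 4875 − 6448 = −1573 kJ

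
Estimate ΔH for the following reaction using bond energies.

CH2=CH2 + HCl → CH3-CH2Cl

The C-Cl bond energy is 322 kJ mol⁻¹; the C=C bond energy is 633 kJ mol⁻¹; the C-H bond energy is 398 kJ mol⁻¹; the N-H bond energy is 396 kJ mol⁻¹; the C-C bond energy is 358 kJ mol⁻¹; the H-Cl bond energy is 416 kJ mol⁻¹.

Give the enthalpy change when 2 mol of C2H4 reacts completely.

Bonds broken (reactants):
  C-H: 4 × 398 = 1592
  C=C: 1 × 633 = 633
  H-Cl: 1 × 416 = 416
  Σ(broken) = 2641 kJ
Bonds formed (products):
  C-C: 1 × 358 = 358
  C-Cl: 1 × 322 = 322
  C-H: 5 × 398 = 1990
  Σ(formed) = 2670 kJ
ΔH = Σ(broken) − Σ(formed) = 2641 − 2670 = −29 kJ
For 2× the reaction as written: 2 × (−29) = −58 kJ

ΔH = −58 kJ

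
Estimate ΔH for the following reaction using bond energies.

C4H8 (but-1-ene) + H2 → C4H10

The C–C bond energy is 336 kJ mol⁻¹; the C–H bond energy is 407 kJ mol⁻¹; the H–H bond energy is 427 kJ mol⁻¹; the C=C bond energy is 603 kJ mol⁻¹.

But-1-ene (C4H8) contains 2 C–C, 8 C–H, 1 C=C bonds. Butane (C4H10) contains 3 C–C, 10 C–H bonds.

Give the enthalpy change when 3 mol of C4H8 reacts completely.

ΔH = −360 kJ

Bonds broken (reactants):
  C–C: 2 × 336 = 672
  C–H: 8 × 407 = 3256
  C=C: 1 × 603 = 603
  H–H: 1 × 427 = 427
  Σ(broken) = 4958 kJ
Bonds formed (products):
  C–C: 3 × 336 = 1008
  C–H: 10 × 407 = 4070
  Σ(formed) = 5078 kJ
ΔH = Σ(broken) − Σ(formed) = 4958 − 5078 = −120 kJ
For 3× the reaction as written: 3 × (−120) = −360 kJ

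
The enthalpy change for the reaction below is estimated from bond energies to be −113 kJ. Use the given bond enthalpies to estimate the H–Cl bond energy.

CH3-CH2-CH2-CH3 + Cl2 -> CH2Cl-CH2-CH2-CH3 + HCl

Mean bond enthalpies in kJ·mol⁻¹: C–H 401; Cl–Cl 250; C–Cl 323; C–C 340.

D(H–Cl) ≈ 441 kJ/mol

Let D be the H–Cl bond energy.
Σ(broken) = 3×340 + 10×401 + 1×250 = 5280
Σ(formed) = 3×340 + 1×323 + 9×401 + 1×D = 4952 + D
ΔH = Σ(broken) − Σ(formed) = (5280) − (4952 + D) = +328 − D
Setting this equal to −113 kJ gives D = 441 kJ/mol.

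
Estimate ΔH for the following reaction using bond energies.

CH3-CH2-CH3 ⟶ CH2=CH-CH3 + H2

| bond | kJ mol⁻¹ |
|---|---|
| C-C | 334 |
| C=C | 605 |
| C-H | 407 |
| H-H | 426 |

ΔH ≈ +117 kJ

Bonds broken (reactants):
  C-C: 2 × 334 = 668
  C-H: 8 × 407 = 3256
  Σ(broken) = 3924 kJ
Bonds formed (products):
  C-C: 1 × 334 = 334
  C-H: 6 × 407 = 2442
  C=C: 1 × 605 = 605
  H-H: 1 × 426 = 426
  Σ(formed) = 3807 kJ
ΔH = Σ(broken) − Σ(formed) = 3924 − 3807 = +117 kJ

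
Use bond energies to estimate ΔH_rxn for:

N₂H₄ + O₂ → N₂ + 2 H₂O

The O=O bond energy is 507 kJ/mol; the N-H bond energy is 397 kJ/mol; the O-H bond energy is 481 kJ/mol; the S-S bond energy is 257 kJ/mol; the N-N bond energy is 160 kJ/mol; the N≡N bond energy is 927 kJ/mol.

Bonds broken (reactants):
  N-H: 4 × 397 = 1588
  N-N: 1 × 160 = 160
  O=O: 1 × 507 = 507
  Σ(broken) = 2255 kJ
Bonds formed (products):
  N≡N: 1 × 927 = 927
  O-H: 4 × 481 = 1924
  Σ(formed) = 2851 kJ
ΔH = Σ(broken) − Σ(formed) = 2255 − 2851 = −596 kJ

ΔH ≈ −596 kJ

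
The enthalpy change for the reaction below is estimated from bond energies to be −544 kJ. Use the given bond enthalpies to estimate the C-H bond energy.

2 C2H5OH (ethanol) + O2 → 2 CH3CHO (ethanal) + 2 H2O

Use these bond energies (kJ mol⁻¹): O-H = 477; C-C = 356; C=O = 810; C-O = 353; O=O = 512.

D(C-H) ≈ 406 kJ/mol

Let D be the C-H bond energy.
Σ(broken) = 2×356 + 10×D + 2×353 + 2×477 + 1×512 = 2884 + 10D
Σ(formed) = 2×356 + 8×D + 2×810 + 4×477 = 4240 + 8D
ΔH = Σ(broken) − Σ(formed) = (2884 + 10D) − (4240 + 8D) = −1356 + 2D
Setting this equal to −544 kJ gives 2D = 812, so D = 406 kJ/mol.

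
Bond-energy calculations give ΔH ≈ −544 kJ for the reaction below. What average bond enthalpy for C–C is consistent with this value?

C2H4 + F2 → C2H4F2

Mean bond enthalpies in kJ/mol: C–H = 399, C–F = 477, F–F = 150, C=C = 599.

D(C–C) ≈ 339 kJ/mol

Let D be the C–C bond energy.
Σ(broken) = 4×399 + 1×599 + 1×150 = 2345
Σ(formed) = 1×D + 2×477 + 4×399 = 2550 + D
ΔH = Σ(broken) − Σ(formed) = (2345) − (2550 + D) = −205 − D
Setting this equal to −544 kJ gives D = 339 kJ/mol.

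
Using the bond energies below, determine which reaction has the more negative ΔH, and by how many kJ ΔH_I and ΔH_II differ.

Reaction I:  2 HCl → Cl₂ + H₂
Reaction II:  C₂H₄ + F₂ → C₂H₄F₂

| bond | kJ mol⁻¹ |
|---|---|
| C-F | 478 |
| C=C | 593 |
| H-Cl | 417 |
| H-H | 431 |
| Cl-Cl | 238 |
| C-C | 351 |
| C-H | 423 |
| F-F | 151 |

Reaction I:
  Bonds broken (reactants):
    H-Cl: 2 × 417 = 834
    Σ(broken) = 834 kJ
  Bonds formed (products):
    Cl-Cl: 1 × 238 = 238
    H-H: 1 × 431 = 431
    Σ(formed) = 669 kJ
  ΔH_I = 834 − 669 = +165 kJ
Reaction II:
  Bonds broken (reactants):
    C-H: 4 × 423 = 1692
    C=C: 1 × 593 = 593
    F-F: 1 × 151 = 151
    Σ(broken) = 2436 kJ
  Bonds formed (products):
    C-C: 1 × 351 = 351
    C-F: 2 × 478 = 956
    C-H: 4 × 423 = 1692
    Σ(formed) = 2999 kJ
  ΔH_II = 2436 − 2999 = −563 kJ
ΔH_I − ΔH_II = +728 kJ, so reaction II has the more negative ΔH; |ΔH_I − ΔH_II| = 728 kJ.

Reaction II, by 728 kJ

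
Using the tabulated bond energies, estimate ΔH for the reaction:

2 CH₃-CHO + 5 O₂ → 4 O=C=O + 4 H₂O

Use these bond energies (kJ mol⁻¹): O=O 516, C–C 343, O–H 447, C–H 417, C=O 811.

Bonds broken (reactants):
  C–C: 2 × 343 = 686
  C–H: 8 × 417 = 3336
  C=O: 2 × 811 = 1622
  O=O: 5 × 516 = 2580
  Σ(broken) = 8224 kJ
Bonds formed (products):
  C=O: 8 × 811 = 6488
  O–H: 8 × 447 = 3576
  Σ(formed) = 10064 kJ
ΔH = Σ(broken) − Σ(formed) = 8224 − 10064 = −1840 kJ

ΔH ≈ −1840 kJ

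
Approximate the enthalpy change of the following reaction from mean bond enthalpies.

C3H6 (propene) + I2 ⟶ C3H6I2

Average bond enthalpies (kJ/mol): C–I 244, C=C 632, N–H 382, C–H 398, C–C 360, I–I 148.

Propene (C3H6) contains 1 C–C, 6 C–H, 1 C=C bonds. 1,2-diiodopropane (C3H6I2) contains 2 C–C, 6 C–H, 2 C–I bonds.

ΔH ≈ −68 kJ

Bonds broken (reactants):
  C–C: 1 × 360 = 360
  C–H: 6 × 398 = 2388
  C=C: 1 × 632 = 632
  I–I: 1 × 148 = 148
  Σ(broken) = 3528 kJ
Bonds formed (products):
  C–C: 2 × 360 = 720
  C–H: 6 × 398 = 2388
  C–I: 2 × 244 = 488
  Σ(formed) = 3596 kJ
ΔH = Σ(broken) − Σ(formed) = 3528 − 3596 = −68 kJ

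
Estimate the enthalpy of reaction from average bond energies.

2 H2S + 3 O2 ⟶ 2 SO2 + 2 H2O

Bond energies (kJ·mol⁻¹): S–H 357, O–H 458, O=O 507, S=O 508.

Bonds broken (reactants):
  O=O: 3 × 507 = 1521
  S–H: 4 × 357 = 1428
  Σ(broken) = 2949 kJ
Bonds formed (products):
  O–H: 4 × 458 = 1832
  S=O: 4 × 508 = 2032
  Σ(formed) = 3864 kJ
ΔH = Σ(broken) − Σ(formed) = 2949 − 3864 = −915 kJ

ΔH ≈ −915 kJ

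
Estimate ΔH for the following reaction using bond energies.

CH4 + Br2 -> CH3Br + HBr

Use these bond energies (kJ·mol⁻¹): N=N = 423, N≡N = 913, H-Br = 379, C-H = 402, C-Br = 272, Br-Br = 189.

ΔH ≈ −60 kJ

Bonds broken (reactants):
  Br-Br: 1 × 189 = 189
  C-H: 4 × 402 = 1608
  Σ(broken) = 1797 kJ
Bonds formed (products):
  C-Br: 1 × 272 = 272
  C-H: 3 × 402 = 1206
  H-Br: 1 × 379 = 379
  Σ(formed) = 1857 kJ
ΔH = Σ(broken) − Σ(formed) = 1797 − 1857 = −60 kJ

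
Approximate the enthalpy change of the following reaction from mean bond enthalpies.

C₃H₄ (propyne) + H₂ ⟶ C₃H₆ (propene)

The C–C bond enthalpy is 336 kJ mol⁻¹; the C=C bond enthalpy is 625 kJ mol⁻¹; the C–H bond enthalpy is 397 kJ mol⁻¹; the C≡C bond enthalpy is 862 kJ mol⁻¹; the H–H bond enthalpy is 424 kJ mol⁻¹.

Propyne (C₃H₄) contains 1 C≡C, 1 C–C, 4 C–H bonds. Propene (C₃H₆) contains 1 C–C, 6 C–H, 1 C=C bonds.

Bonds broken (reactants):
  C≡C: 1 × 862 = 862
  C–C: 1 × 336 = 336
  C–H: 4 × 397 = 1588
  H–H: 1 × 424 = 424
  Σ(broken) = 3210 kJ
Bonds formed (products):
  C–C: 1 × 336 = 336
  C–H: 6 × 397 = 2382
  C=C: 1 × 625 = 625
  Σ(formed) = 3343 kJ
ΔH = Σ(broken) − Σ(formed) = 3210 − 3343 = −133 kJ

ΔH ≈ −133 kJ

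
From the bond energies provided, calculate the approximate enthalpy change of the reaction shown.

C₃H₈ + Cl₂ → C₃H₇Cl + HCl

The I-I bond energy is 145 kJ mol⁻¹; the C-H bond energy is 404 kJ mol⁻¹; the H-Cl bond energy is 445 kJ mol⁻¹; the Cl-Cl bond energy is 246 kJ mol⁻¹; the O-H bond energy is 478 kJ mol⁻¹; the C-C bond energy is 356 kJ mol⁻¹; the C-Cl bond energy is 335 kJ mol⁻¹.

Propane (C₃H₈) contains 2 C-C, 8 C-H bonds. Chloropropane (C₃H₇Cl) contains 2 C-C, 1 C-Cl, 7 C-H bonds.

Bonds broken (reactants):
  C-C: 2 × 356 = 712
  C-H: 8 × 404 = 3232
  Cl-Cl: 1 × 246 = 246
  Σ(broken) = 4190 kJ
Bonds formed (products):
  C-C: 2 × 356 = 712
  C-Cl: 1 × 335 = 335
  C-H: 7 × 404 = 2828
  H-Cl: 1 × 445 = 445
  Σ(formed) = 4320 kJ
ΔH = Σ(broken) − Σ(formed) = 4190 − 4320 = −130 kJ

ΔH ≈ −130 kJ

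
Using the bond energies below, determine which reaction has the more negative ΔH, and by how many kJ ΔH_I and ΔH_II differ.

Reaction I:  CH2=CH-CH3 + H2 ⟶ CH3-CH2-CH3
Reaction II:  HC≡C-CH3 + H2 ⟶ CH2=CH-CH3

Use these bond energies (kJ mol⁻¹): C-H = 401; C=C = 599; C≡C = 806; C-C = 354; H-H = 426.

Reaction II, by 38 kJ

Reaction I:
  Bonds broken (reactants):
    C-C: 1 × 354 = 354
    C-H: 6 × 401 = 2406
    C=C: 1 × 599 = 599
    H-H: 1 × 426 = 426
    Σ(broken) = 3785 kJ
  Bonds formed (products):
    C-C: 2 × 354 = 708
    C-H: 8 × 401 = 3208
    Σ(formed) = 3916 kJ
  ΔH_I = 3785 − 3916 = −131 kJ
Reaction II:
  Bonds broken (reactants):
    C≡C: 1 × 806 = 806
    C-C: 1 × 354 = 354
    C-H: 4 × 401 = 1604
    H-H: 1 × 426 = 426
    Σ(broken) = 3190 kJ
  Bonds formed (products):
    C-C: 1 × 354 = 354
    C-H: 6 × 401 = 2406
    C=C: 1 × 599 = 599
    Σ(formed) = 3359 kJ
  ΔH_II = 3190 − 3359 = −169 kJ
ΔH_I − ΔH_II = +38 kJ, so reaction II has the more negative ΔH; |ΔH_I − ΔH_II| = 38 kJ.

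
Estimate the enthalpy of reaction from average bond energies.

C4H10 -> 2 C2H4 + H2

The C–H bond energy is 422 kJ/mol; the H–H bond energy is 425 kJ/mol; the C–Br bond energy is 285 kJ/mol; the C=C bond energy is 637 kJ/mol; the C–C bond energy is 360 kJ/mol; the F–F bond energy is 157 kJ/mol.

ΔH ≈ +225 kJ

Bonds broken (reactants):
  C–C: 3 × 360 = 1080
  C–H: 10 × 422 = 4220
  Σ(broken) = 5300 kJ
Bonds formed (products):
  C–H: 8 × 422 = 3376
  C=C: 2 × 637 = 1274
  H–H: 1 × 425 = 425
  Σ(formed) = 5075 kJ
ΔH = Σ(broken) − Σ(formed) = 5300 − 5075 = +225 kJ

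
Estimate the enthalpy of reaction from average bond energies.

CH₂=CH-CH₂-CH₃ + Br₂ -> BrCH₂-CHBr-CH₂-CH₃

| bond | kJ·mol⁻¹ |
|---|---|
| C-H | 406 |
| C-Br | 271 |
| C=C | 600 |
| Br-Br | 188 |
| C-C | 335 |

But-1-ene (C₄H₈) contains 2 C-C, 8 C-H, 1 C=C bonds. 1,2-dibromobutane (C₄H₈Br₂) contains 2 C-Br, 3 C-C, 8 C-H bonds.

Bonds broken (reactants):
  Br-Br: 1 × 188 = 188
  C-C: 2 × 335 = 670
  C-H: 8 × 406 = 3248
  C=C: 1 × 600 = 600
  Σ(broken) = 4706 kJ
Bonds formed (products):
  C-Br: 2 × 271 = 542
  C-C: 3 × 335 = 1005
  C-H: 8 × 406 = 3248
  Σ(formed) = 4795 kJ
ΔH = Σ(broken) − Σ(formed) = 4706 − 4795 = −89 kJ

ΔH ≈ −89 kJ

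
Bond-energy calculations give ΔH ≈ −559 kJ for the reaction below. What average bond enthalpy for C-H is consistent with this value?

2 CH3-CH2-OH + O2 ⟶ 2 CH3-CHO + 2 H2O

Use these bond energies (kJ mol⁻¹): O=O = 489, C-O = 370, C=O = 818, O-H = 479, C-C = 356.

Let D be the C-H bond energy.
Σ(broken) = 2×356 + 10×D + 2×370 + 2×479 + 1×489 = 2899 + 10D
Σ(formed) = 2×356 + 8×D + 2×818 + 4×479 = 4264 + 8D
ΔH = Σ(broken) − Σ(formed) = (2899 + 10D) − (4264 + 8D) = −1365 + 2D
Setting this equal to −559 kJ gives 2D = 806, so D = 403 kJ/mol.

D(C-H) ≈ 403 kJ/mol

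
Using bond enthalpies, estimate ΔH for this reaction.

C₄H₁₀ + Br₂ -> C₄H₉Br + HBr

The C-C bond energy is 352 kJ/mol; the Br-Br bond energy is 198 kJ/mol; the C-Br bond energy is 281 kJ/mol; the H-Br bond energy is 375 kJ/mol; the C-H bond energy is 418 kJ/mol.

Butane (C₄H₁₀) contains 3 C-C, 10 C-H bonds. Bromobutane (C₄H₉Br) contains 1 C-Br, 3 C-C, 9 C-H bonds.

Bonds broken (reactants):
  Br-Br: 1 × 198 = 198
  C-C: 3 × 352 = 1056
  C-H: 10 × 418 = 4180
  Σ(broken) = 5434 kJ
Bonds formed (products):
  C-Br: 1 × 281 = 281
  C-C: 3 × 352 = 1056
  C-H: 9 × 418 = 3762
  H-Br: 1 × 375 = 375
  Σ(formed) = 5474 kJ
ΔH = Σ(broken) − Σ(formed) = 5434 − 5474 = −40 kJ

ΔH ≈ −40 kJ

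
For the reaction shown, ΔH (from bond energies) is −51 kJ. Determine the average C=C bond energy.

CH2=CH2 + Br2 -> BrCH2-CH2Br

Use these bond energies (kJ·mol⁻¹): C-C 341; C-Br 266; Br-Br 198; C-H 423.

D(C=C) ≈ 624 kJ/mol

Let D be the C=C bond energy.
Σ(broken) = 1×198 + 4×423 + 1×D = 1890 + D
Σ(formed) = 2×266 + 1×341 + 4×423 = 2565
ΔH = Σ(broken) − Σ(formed) = (1890 + D) − (2565) = −675 + D
Setting this equal to −51 kJ gives D = 624 kJ/mol.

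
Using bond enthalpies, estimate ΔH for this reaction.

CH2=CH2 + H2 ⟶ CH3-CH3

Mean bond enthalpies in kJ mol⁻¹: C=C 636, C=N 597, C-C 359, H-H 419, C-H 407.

Bonds broken (reactants):
  C-H: 4 × 407 = 1628
  C=C: 1 × 636 = 636
  H-H: 1 × 419 = 419
  Σ(broken) = 2683 kJ
Bonds formed (products):
  C-C: 1 × 359 = 359
  C-H: 6 × 407 = 2442
  Σ(formed) = 2801 kJ
ΔH = Σ(broken) − Σ(formed) = 2683 − 2801 = −118 kJ

ΔH ≈ −118 kJ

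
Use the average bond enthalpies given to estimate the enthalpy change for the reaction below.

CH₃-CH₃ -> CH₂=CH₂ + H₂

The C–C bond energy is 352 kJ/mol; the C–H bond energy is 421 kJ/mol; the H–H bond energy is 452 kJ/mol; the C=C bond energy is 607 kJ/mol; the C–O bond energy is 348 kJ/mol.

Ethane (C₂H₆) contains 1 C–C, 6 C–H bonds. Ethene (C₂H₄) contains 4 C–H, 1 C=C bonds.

ΔH ≈ +135 kJ

Bonds broken (reactants):
  C–C: 1 × 352 = 352
  C–H: 6 × 421 = 2526
  Σ(broken) = 2878 kJ
Bonds formed (products):
  C–H: 4 × 421 = 1684
  C=C: 1 × 607 = 607
  H–H: 1 × 452 = 452
  Σ(formed) = 2743 kJ
ΔH = Σ(broken) − Σ(formed) = 2878 − 2743 = +135 kJ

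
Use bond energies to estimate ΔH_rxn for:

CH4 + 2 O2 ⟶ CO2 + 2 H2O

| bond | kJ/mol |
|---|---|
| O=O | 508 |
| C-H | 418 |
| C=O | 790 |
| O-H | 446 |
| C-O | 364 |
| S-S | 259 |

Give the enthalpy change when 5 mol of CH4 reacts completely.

Bonds broken (reactants):
  C-H: 4 × 418 = 1672
  O=O: 2 × 508 = 1016
  Σ(broken) = 2688 kJ
Bonds formed (products):
  C=O: 2 × 790 = 1580
  O-H: 4 × 446 = 1784
  Σ(formed) = 3364 kJ
ΔH = Σ(broken) − Σ(formed) = 2688 − 3364 = −676 kJ
For 5× the reaction as written: 5 × (−676) = −3380 kJ

ΔH = −3380 kJ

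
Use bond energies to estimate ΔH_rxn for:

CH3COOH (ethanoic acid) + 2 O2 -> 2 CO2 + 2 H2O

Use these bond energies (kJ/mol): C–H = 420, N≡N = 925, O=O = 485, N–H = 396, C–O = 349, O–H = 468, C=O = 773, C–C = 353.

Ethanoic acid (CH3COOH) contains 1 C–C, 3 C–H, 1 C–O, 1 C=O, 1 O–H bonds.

ΔH ≈ −791 kJ

Bonds broken (reactants):
  C–C: 1 × 353 = 353
  C–H: 3 × 420 = 1260
  C–O: 1 × 349 = 349
  C=O: 1 × 773 = 773
  O–H: 1 × 468 = 468
  O=O: 2 × 485 = 970
  Σ(broken) = 4173 kJ
Bonds formed (products):
  C=O: 4 × 773 = 3092
  O–H: 4 × 468 = 1872
  Σ(formed) = 4964 kJ
ΔH = Σ(broken) − Σ(formed) = 4173 − 4964 = −791 kJ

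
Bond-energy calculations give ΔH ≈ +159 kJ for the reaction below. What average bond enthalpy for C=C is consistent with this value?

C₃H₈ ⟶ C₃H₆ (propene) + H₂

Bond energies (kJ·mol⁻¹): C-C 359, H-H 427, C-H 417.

D(C=C) ≈ 607 kJ/mol

Let D be the C=C bond energy.
Σ(broken) = 2×359 + 8×417 = 4054
Σ(formed) = 1×359 + 6×417 + 1×D + 1×427 = 3288 + D
ΔH = Σ(broken) − Σ(formed) = (4054) − (3288 + D) = +766 − D
Setting this equal to +159 kJ gives D = 607 kJ/mol.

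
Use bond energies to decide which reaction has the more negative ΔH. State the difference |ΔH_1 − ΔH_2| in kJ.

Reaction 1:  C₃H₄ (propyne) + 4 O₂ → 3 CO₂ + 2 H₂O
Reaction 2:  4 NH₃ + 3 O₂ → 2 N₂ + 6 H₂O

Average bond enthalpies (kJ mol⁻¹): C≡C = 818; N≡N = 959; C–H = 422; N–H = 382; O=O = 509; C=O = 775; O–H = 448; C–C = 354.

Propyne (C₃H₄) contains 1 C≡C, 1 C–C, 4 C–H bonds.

Reaction 1:
  Bonds broken (reactants):
    C≡C: 1 × 818 = 818
    C–C: 1 × 354 = 354
    C–H: 4 × 422 = 1688
    O=O: 4 × 509 = 2036
    Σ(broken) = 4896 kJ
  Bonds formed (products):
    C=O: 6 × 775 = 4650
    O–H: 4 × 448 = 1792
    Σ(formed) = 6442 kJ
  ΔH_1 = 4896 − 6442 = −1546 kJ
Reaction 2:
  Bonds broken (reactants):
    N–H: 12 × 382 = 4584
    O=O: 3 × 509 = 1527
    Σ(broken) = 6111 kJ
  Bonds formed (products):
    N≡N: 2 × 959 = 1918
    O–H: 12 × 448 = 5376
    Σ(formed) = 7294 kJ
  ΔH_2 = 6111 − 7294 = −1183 kJ
ΔH_1 − ΔH_2 = −363 kJ, so reaction 1 has the more negative ΔH; |ΔH_1 − ΔH_2| = 363 kJ.

Reaction 1, by 363 kJ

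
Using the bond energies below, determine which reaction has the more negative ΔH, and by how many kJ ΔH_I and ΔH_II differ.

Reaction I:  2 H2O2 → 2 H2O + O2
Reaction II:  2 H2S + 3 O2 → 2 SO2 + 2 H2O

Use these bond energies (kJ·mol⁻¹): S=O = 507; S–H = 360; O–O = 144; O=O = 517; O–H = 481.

Reaction II, by 732 kJ

Reaction I:
  Bonds broken (reactants):
    O–H: 4 × 481 = 1924
    O–O: 2 × 144 = 288
    Σ(broken) = 2212 kJ
  Bonds formed (products):
    O–H: 4 × 481 = 1924
    O=O: 1 × 517 = 517
    Σ(formed) = 2441 kJ
  ΔH_I = 2212 − 2441 = −229 kJ
Reaction II:
  Bonds broken (reactants):
    O=O: 3 × 517 = 1551
    S–H: 4 × 360 = 1440
    Σ(broken) = 2991 kJ
  Bonds formed (products):
    O–H: 4 × 481 = 1924
    S=O: 4 × 507 = 2028
    Σ(formed) = 3952 kJ
  ΔH_II = 2991 − 3952 = −961 kJ
ΔH_I − ΔH_II = +732 kJ, so reaction II has the more negative ΔH; |ΔH_I − ΔH_II| = 732 kJ.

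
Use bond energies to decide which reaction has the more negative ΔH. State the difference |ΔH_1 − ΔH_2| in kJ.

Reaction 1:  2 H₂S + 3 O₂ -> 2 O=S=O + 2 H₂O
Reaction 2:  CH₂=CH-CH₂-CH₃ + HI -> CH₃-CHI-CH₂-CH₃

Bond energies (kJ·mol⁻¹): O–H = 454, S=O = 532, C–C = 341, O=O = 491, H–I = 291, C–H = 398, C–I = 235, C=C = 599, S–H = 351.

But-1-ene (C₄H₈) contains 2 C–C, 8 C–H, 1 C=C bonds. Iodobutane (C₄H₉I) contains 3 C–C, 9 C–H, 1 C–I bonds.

Reaction 1, by 983 kJ

Reaction 1:
  Bonds broken (reactants):
    O=O: 3 × 491 = 1473
    S–H: 4 × 351 = 1404
    Σ(broken) = 2877 kJ
  Bonds formed (products):
    O–H: 4 × 454 = 1816
    S=O: 4 × 532 = 2128
    Σ(formed) = 3944 kJ
  ΔH_1 = 2877 − 3944 = −1067 kJ
Reaction 2:
  Bonds broken (reactants):
    C–C: 2 × 341 = 682
    C–H: 8 × 398 = 3184
    C=C: 1 × 599 = 599
    H–I: 1 × 291 = 291
    Σ(broken) = 4756 kJ
  Bonds formed (products):
    C–C: 3 × 341 = 1023
    C–H: 9 × 398 = 3582
    C–I: 1 × 235 = 235
    Σ(formed) = 4840 kJ
  ΔH_2 = 4756 − 4840 = −84 kJ
ΔH_1 − ΔH_2 = −983 kJ, so reaction 1 has the more negative ΔH; |ΔH_1 − ΔH_2| = 983 kJ.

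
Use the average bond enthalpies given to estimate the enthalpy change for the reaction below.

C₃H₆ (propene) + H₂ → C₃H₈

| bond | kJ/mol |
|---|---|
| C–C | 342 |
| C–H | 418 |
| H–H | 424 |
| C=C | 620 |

ΔH ≈ −134 kJ

Bonds broken (reactants):
  C–C: 1 × 342 = 342
  C–H: 6 × 418 = 2508
  C=C: 1 × 620 = 620
  H–H: 1 × 424 = 424
  Σ(broken) = 3894 kJ
Bonds formed (products):
  C–C: 2 × 342 = 684
  C–H: 8 × 418 = 3344
  Σ(formed) = 4028 kJ
ΔH = Σ(broken) − Σ(formed) = 3894 − 4028 = −134 kJ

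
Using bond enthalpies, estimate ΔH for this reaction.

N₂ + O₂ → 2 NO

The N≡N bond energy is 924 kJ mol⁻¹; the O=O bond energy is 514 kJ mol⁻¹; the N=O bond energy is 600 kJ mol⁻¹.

Bonds broken (reactants):
  N≡N: 1 × 924 = 924
  O=O: 1 × 514 = 514
  Σ(broken) = 1438 kJ
Bonds formed (products):
  N=O: 2 × 600 = 1200
  Σ(formed) = 1200 kJ
ΔH = Σ(broken) − Σ(formed) = 1438 − 1200 = +238 kJ

ΔH ≈ +238 kJ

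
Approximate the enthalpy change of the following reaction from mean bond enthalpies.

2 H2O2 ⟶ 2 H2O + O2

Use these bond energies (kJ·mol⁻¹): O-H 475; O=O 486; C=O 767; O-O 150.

Bonds broken (reactants):
  O-H: 4 × 475 = 1900
  O-O: 2 × 150 = 300
  Σ(broken) = 2200 kJ
Bonds formed (products):
  O-H: 4 × 475 = 1900
  O=O: 1 × 486 = 486
  Σ(formed) = 2386 kJ
ΔH = Σ(broken) − Σ(formed) = 2200 − 2386 = −186 kJ

ΔH ≈ −186 kJ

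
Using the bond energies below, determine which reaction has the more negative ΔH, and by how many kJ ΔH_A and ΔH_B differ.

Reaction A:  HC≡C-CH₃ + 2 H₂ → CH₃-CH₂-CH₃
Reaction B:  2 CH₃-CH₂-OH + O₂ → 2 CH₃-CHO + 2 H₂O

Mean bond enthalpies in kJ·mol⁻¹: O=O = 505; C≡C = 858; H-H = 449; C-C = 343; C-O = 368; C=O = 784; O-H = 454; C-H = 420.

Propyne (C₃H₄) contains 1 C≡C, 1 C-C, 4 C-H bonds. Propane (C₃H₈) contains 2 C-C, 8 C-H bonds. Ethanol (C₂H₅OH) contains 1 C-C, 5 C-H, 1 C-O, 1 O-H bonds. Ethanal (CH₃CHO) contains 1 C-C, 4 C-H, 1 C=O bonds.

Reaction B, by 128 kJ

Reaction A:
  Bonds broken (reactants):
    C≡C: 1 × 858 = 858
    C-C: 1 × 343 = 343
    C-H: 4 × 420 = 1680
    H-H: 2 × 449 = 898
    Σ(broken) = 3779 kJ
  Bonds formed (products):
    C-C: 2 × 343 = 686
    C-H: 8 × 420 = 3360
    Σ(formed) = 4046 kJ
  ΔH_A = 3779 − 4046 = −267 kJ
Reaction B:
  Bonds broken (reactants):
    C-C: 2 × 343 = 686
    C-H: 10 × 420 = 4200
    C-O: 2 × 368 = 736
    O-H: 2 × 454 = 908
    O=O: 1 × 505 = 505
    Σ(broken) = 7035 kJ
  Bonds formed (products):
    C-C: 2 × 343 = 686
    C-H: 8 × 420 = 3360
    C=O: 2 × 784 = 1568
    O-H: 4 × 454 = 1816
    Σ(formed) = 7430 kJ
  ΔH_B = 7035 − 7430 = −395 kJ
ΔH_A − ΔH_B = +128 kJ, so reaction B has the more negative ΔH; |ΔH_A − ΔH_B| = 128 kJ.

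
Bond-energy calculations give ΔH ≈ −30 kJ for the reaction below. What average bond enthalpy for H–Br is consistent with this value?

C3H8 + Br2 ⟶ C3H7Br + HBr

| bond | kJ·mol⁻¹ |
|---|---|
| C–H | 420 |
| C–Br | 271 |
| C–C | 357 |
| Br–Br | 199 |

Let D be the H–Br bond energy.
Σ(broken) = 1×199 + 2×357 + 8×420 = 4273
Σ(formed) = 1×271 + 2×357 + 7×420 + 1×D = 3925 + D
ΔH = Σ(broken) − Σ(formed) = (4273) − (3925 + D) = +348 − D
Setting this equal to −30 kJ gives D = 378 kJ/mol.

D(H–Br) ≈ 378 kJ/mol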